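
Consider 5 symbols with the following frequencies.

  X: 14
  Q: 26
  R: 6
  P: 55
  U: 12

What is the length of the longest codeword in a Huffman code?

4

Merge the two lowest-weight nodes at each step:
combine R(6), U(12) → 18
combine X(14), 18 → 32
combine Q(26), 32 → 58
combine P(55), 58 → 113
The rarest symbols sit at the bottom; the longest codeword is 4 bits.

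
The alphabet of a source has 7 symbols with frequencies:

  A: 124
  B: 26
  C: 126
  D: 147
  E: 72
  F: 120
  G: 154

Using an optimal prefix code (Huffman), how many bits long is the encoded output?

2104

Merge the two smallest weights repeatedly:
combine B(26), E(72) → 98
combine 98, F(120) → 218
combine A(124), C(126) → 250
combine D(147), G(154) → 301
combine 218, 250 → 468
combine 301, 468 → 769
Total encoded bits = sum of merged weights = 98 + 218 + 250 + 301 + 468 + 769 = 2104.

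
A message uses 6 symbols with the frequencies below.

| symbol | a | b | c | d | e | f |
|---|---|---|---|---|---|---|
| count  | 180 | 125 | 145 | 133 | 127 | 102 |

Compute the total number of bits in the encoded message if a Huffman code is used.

2111

Merge the two smallest weights repeatedly:
f(102) + b(125) → 227
e(127) + d(133) → 260
c(145) + a(180) → 325
227 + 260 → 487
325 + 487 → 812
The encoded length is the sum of every internal node's weight: 227 + 260 + 325 + 487 + 812 = 2111 bits.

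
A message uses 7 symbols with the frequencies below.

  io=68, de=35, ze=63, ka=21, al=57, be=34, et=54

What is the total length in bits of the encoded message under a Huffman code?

920

Merge the two smallest weights repeatedly:
ka(21) + be(34) → 55
de(35) + et(54) → 89
55 + al(57) → 112
ze(63) + io(68) → 131
89 + 112 → 201
131 + 201 → 332
The encoded length is the sum of every internal node's weight: 55 + 89 + 112 + 131 + 201 + 332 = 920 bits.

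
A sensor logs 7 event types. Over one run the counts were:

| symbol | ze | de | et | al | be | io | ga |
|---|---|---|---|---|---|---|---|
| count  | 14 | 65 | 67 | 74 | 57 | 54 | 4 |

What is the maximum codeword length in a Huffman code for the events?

Merge the two lowest-weight nodes at each step:
merge ga(4) and ze(14): 18
merge 18 and io(54): 72
merge be(57) and de(65): 122
merge et(67) and 72: 139
merge al(74) and 122: 196
merge 139 and 196: 335
The first pair merged (ga, ze) ends up deepest, at depth 4.

4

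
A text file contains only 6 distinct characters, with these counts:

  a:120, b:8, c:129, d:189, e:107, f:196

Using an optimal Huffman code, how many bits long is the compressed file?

1848

Merge the two smallest weights repeatedly:
b(8) + e(107) → 115
115 + a(120) → 235
c(129) + d(189) → 318
f(196) + 235 → 431
318 + 431 → 749
Total encoded bits = sum of merged weights = 115 + 235 + 318 + 431 + 749 = 1848.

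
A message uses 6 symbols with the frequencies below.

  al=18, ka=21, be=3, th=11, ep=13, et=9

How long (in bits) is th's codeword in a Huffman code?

Huffman merges, smallest pair first:
combine be(3), et(9) → 12
combine th(11), 12 → 23
combine ep(13), al(18) → 31
combine ka(21), 23 → 44
combine 31, 44 → 75
The subtree containing th is merged 3 times, so code length = 3.

3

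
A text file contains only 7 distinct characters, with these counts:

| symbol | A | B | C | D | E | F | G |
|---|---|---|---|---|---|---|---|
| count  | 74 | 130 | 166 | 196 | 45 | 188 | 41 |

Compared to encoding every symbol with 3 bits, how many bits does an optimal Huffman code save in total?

Fixed-length: 3 bits × 840 symbols = 2520 bits.
Huffman merges:
combine G(41), E(45) → 86
combine A(74), 86 → 160
combine B(130), 160 → 290
combine C(166), F(188) → 354
combine D(196), 290 → 486
combine 354, 486 → 840
Huffman total = 86 + 160 + 290 + 354 + 486 + 840 = 2216 bits.
Saving = 2520 − 2216 = 304 bits.

304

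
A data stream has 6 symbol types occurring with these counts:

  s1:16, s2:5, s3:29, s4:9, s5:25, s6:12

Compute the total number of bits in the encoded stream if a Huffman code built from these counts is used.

232

Merge the two smallest weights repeatedly:
combine s2(5), s4(9) → 14
combine s6(12), 14 → 26
combine s1(16), s5(25) → 41
combine 26, s3(29) → 55
combine 41, 55 → 96
Each symbol's bit-cost is frequency × depth; summing gives 232 bits (equivalently 14 + 26 + 41 + 55 + 96).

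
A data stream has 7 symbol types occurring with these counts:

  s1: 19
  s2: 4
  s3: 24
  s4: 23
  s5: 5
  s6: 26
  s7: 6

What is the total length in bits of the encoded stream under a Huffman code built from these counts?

272

Merge the two smallest weights repeatedly:
s2(4) + s5(5) → 9
s7(6) + 9 → 15
15 + s1(19) → 34
s4(23) + s3(24) → 47
s6(26) + 34 → 60
47 + 60 → 107
Each symbol's bit-cost is frequency × depth; summing gives 272 bits (equivalently 9 + 15 + 34 + 47 + 60 + 107).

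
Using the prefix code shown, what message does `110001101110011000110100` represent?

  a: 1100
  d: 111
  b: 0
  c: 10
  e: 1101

Read left to right; each codeword is recognised as soon as it completes (prefix code):
  1100→a | 0→b | 1101→e | 1100→a | 1100→a | 0→b | 1101→e | 0→b | 0→b
Decoded message: abeaabebb

abeaabebb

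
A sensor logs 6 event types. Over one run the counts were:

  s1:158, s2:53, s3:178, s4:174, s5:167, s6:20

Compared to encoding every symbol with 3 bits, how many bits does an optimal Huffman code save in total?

446

Fixed-length: 3 bits × 750 symbols = 2250 bits.
Huffman merges:
s6(20) + s2(53) → 73
73 + s1(158) → 231
s5(167) + s4(174) → 341
s3(178) + 231 → 409
341 + 409 → 750
Huffman total = 73 + 231 + 341 + 409 + 750 = 1804 bits.
Saving = 2250 − 1804 = 446 bits.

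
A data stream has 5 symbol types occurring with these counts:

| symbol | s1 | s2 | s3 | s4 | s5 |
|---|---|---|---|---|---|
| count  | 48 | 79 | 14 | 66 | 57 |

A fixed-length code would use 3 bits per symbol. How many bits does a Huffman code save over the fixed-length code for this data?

202

Fixed-length: 3 bits × 264 symbols = 792 bits.
Huffman merges:
s3(14) + s1(48) → 62
s5(57) + 62 → 119
s4(66) + s2(79) → 145
119 + 145 → 264
Huffman total = 62 + 119 + 145 + 264 = 590 bits.
Saving = 792 − 590 = 202 bits.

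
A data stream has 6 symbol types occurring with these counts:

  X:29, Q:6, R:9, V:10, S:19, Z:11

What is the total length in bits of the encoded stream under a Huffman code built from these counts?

204

Build the Huffman tree bottom-up:
combine Q(6), R(9) → 15
combine V(10), Z(11) → 21
combine 15, S(19) → 34
combine 21, X(29) → 50
combine 34, 50 → 84
Total encoded bits = sum of merged weights = 15 + 21 + 34 + 50 + 84 = 204.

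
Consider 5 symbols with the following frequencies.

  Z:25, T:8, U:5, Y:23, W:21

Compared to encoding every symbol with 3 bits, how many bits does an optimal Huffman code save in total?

69

Fixed-length: 3 bits × 82 symbols = 246 bits.
Huffman merges:
merge U(5) and T(8): 13
merge 13 and W(21): 34
merge Y(23) and Z(25): 48
merge 34 and 48: 82
Huffman total = 13 + 34 + 48 + 82 = 177 bits.
Saving = 246 − 177 = 69 bits.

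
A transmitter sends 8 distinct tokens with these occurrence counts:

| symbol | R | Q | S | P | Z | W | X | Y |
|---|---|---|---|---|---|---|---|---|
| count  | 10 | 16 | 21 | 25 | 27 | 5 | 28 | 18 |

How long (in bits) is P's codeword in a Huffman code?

Build the tree from the bottom:
merge W(5) and R(10): 15
merge 15 and Q(16): 31
merge Y(18) and S(21): 39
merge P(25) and Z(27): 52
merge X(28) and 31: 59
merge 39 and 52: 91
merge 59 and 91: 150
P sits 3 levels below the root, so its codeword is 3 bits.

3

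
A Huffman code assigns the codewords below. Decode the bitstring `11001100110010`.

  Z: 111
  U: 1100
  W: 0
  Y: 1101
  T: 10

UUUT

Read left to right; each codeword is recognised as soon as it completes (prefix code):
  1100→U | 1100→U | 1100→U | 10→T
Decoded message: UUUT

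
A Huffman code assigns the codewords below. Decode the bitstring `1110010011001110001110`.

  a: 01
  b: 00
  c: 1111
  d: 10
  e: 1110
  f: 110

Read left to right; each codeword is recognised as soon as it completes (prefix code):
  1110→e | 01→a | 00→b | 110→f | 01→a | 110→f | 00→b | 1110→e
Decoded message: eabfafbe

eabfafbe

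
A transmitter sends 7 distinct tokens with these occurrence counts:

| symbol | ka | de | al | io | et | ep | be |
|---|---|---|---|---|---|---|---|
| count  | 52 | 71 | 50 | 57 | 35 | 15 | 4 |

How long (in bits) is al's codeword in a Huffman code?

3

Repeatedly merge the two smallest:
merge be(4) and ep(15): 19
merge 19 and et(35): 54
merge al(50) and ka(52): 102
merge 54 and io(57): 111
merge de(71) and 102: 173
merge 111 and 173: 284
The subtree containing al is merged 3 times, so code length = 3.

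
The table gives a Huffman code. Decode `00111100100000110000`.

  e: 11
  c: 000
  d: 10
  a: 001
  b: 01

Read left to right; each codeword is recognised as soon as it completes (prefix code):
  001→a | 11→e | 10→d | 01→b | 000→c | 001→a | 10→d | 000→c
Decoded message: aedbcadc

aedbcadc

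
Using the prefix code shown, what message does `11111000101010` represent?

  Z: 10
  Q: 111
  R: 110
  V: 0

Read left to right; each codeword is recognised as soon as it completes (prefix code):
  111→Q | 110→R | 0→V | 0→V | 10→Z | 10→Z | 10→Z
Decoded message: QRVVZZZ

QRVVZZZ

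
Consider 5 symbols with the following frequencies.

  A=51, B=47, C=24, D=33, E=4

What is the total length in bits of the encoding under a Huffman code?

346

Build the Huffman tree bottom-up:
E(4) + C(24) → 28
28 + D(33) → 61
B(47) + A(51) → 98
61 + 98 → 159
Total encoded bits = sum of merged weights = 28 + 61 + 98 + 159 = 346.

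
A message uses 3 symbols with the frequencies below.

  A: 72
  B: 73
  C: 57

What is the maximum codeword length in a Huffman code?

2

Merge the two lowest-weight nodes at each step:
merge C(57) and A(72): 129
merge B(73) and 129: 202
Maximum depth reached is 2.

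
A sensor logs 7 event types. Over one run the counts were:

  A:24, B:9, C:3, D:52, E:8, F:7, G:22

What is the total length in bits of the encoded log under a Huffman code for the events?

Build the Huffman tree bottom-up:
combine C(3), F(7) → 10
combine E(8), B(9) → 17
combine 10, 17 → 27
combine G(22), A(24) → 46
combine 27, 46 → 73
combine D(52), 73 → 125
Each symbol's bit-cost is frequency × depth; summing gives 298 bits (equivalently 10 + 17 + 27 + 46 + 73 + 125).

298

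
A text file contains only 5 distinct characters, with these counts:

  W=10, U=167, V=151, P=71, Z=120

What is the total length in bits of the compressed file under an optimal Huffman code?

1119

Merge the two smallest weights repeatedly:
W(10) + P(71) → 81
81 + Z(120) → 201
V(151) + U(167) → 318
201 + 318 → 519
The encoded length is the sum of every internal node's weight: 81 + 201 + 318 + 519 = 1119 bits.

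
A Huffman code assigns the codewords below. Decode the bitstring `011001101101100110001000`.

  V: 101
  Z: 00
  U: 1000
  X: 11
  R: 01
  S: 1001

RSVVSUU

Read left to right; each codeword is recognised as soon as it completes (prefix code):
  01→R | 1001→S | 101→V | 101→V | 1001→S | 1000→U | 1000→U
Decoded message: RSVVSUU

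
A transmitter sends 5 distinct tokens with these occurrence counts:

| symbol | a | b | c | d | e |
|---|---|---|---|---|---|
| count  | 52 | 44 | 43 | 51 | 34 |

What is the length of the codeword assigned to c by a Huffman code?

3

Build the tree from the bottom:
combine e(34), c(43) → 77
combine b(44), d(51) → 95
combine a(52), 77 → 129
combine 95, 129 → 224
c's leaf is at depth 3, giving a 3-bit codeword.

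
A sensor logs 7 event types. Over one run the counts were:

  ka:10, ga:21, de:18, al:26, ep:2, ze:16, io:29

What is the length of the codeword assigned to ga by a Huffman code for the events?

3

Repeatedly merge the two smallest:
merge ep(2) and ka(10): 12
merge 12 and ze(16): 28
merge de(18) and ga(21): 39
merge al(26) and 28: 54
merge io(29) and 39: 68
merge 54 and 68: 122
ga sits 3 levels below the root, so its codeword is 3 bits.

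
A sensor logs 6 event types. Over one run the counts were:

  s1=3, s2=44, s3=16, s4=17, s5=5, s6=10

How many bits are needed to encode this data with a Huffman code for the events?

Merge the two smallest weights repeatedly:
combine s1(3), s5(5) → 8
combine 8, s6(10) → 18
combine s3(16), s4(17) → 33
combine 18, 33 → 51
combine s2(44), 51 → 95
Each symbol's bit-cost is frequency × depth; summing gives 205 bits (equivalently 8 + 18 + 33 + 51 + 95).

205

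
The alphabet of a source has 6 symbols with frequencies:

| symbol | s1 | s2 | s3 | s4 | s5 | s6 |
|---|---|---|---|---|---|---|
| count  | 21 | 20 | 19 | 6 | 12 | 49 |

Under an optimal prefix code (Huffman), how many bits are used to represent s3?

Huffman merges, smallest pair first:
combine s4(6), s5(12) → 18
combine 18, s3(19) → 37
combine s2(20), s1(21) → 41
combine 37, 41 → 78
combine s6(49), 78 → 127
The subtree containing s3 is merged 3 times, so code length = 3.

3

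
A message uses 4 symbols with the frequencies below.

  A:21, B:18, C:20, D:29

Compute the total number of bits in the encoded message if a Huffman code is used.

176

Greedily combine the two least-frequent nodes:
merge B(18) and C(20): 38
merge A(21) and D(29): 50
merge 38 and 50: 88
The encoded length is the sum of every internal node's weight: 38 + 50 + 88 = 176 bits.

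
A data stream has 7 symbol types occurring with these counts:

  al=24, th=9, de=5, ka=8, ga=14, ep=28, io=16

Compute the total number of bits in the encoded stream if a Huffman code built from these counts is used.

273

Merge the two smallest weights repeatedly:
combine de(5), ka(8) → 13
combine th(9), 13 → 22
combine ga(14), io(16) → 30
combine 22, al(24) → 46
combine ep(28), 30 → 58
combine 46, 58 → 104
The encoded length is the sum of every internal node's weight: 13 + 22 + 30 + 46 + 58 + 104 = 273 bits.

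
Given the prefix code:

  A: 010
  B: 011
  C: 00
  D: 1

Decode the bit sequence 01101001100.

BABC

Read left to right; each codeword is recognised as soon as it completes (prefix code):
  011→B | 010→A | 011→B | 00→C
Decoded message: BABC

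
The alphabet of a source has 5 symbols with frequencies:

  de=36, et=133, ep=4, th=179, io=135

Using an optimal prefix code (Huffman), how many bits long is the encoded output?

Greedily combine the two least-frequent nodes:
merge ep(4) and de(36): 40
merge 40 and et(133): 173
merge io(135) and 173: 308
merge th(179) and 308: 487
Total encoded bits = sum of merged weights = 40 + 173 + 308 + 487 = 1008.

1008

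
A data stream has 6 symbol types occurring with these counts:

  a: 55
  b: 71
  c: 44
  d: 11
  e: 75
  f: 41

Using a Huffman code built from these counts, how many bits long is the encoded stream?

742

Build the Huffman tree bottom-up:
combine d(11), f(41) → 52
combine c(44), 52 → 96
combine a(55), b(71) → 126
combine e(75), 96 → 171
combine 126, 171 → 297
Total encoded bits = sum of merged weights = 52 + 96 + 126 + 171 + 297 = 742.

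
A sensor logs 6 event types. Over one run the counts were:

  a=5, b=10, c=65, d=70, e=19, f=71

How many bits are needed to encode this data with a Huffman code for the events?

529

Merge the two smallest weights repeatedly:
a(5) + b(10) → 15
15 + e(19) → 34
34 + c(65) → 99
d(70) + f(71) → 141
99 + 141 → 240
Each symbol's bit-cost is frequency × depth; summing gives 529 bits (equivalently 15 + 34 + 99 + 141 + 240).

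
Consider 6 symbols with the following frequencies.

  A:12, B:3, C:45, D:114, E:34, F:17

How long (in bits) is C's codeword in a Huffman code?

2

Build the tree from the bottom:
merge B(3) and A(12): 15
merge 15 and F(17): 32
merge 32 and E(34): 66
merge C(45) and 66: 111
merge 111 and D(114): 225
C sits 2 levels below the root, so its codeword is 2 bits.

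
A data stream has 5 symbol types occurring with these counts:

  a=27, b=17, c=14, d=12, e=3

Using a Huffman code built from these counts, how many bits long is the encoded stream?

161

Build the Huffman tree bottom-up:
e(3) + d(12) → 15
c(14) + 15 → 29
b(17) + a(27) → 44
29 + 44 → 73
The encoded length is the sum of every internal node's weight: 15 + 29 + 44 + 73 = 161 bits.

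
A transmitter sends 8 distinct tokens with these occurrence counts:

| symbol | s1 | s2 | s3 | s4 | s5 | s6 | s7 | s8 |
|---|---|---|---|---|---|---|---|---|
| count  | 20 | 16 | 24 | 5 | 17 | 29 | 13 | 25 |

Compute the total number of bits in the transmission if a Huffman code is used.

436

Greedily combine the two least-frequent nodes:
combine s4(5), s7(13) → 18
combine s2(16), s5(17) → 33
combine 18, s1(20) → 38
combine s3(24), s8(25) → 49
combine s6(29), 33 → 62
combine 38, 49 → 87
combine 62, 87 → 149
The encoded length is the sum of every internal node's weight: 18 + 33 + 38 + 49 + 62 + 87 + 149 = 436 bits.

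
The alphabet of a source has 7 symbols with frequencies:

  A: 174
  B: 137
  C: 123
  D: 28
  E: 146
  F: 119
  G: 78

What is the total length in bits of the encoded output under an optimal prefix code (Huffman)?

Merge the two smallest weights repeatedly:
merge D(28) and G(78): 106
merge 106 and F(119): 225
merge C(123) and B(137): 260
merge E(146) and A(174): 320
merge 225 and 260: 485
merge 320 and 485: 805
The encoded length is the sum of every internal node's weight: 106 + 225 + 260 + 320 + 485 + 805 = 2201 bits.

2201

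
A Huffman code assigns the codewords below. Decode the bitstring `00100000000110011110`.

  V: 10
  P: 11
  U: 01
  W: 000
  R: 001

RWWRVUPV

Read left to right; each codeword is recognised as soon as it completes (prefix code):
  001→R | 000→W | 000→W | 001→R | 10→V | 01→U | 11→P | 10→V
Decoded message: RWWRVUPV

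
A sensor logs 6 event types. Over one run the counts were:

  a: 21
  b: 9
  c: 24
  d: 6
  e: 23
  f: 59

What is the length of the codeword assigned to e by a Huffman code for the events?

Repeatedly merge the two smallest:
combine d(6), b(9) → 15
combine 15, a(21) → 36
combine e(23), c(24) → 47
combine 36, 47 → 83
combine f(59), 83 → 142
The subtree containing e is merged 3 times, so code length = 3.

3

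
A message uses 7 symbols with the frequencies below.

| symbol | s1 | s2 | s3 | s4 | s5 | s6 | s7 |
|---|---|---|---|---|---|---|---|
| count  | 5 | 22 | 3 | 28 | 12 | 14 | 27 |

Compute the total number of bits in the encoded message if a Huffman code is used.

Build the Huffman tree bottom-up:
s3(3) + s1(5) → 8
8 + s5(12) → 20
s6(14) + 20 → 34
s2(22) + s7(27) → 49
s4(28) + 34 → 62
49 + 62 → 111
The encoded length is the sum of every internal node's weight: 8 + 20 + 34 + 49 + 62 + 111 = 284 bits.

284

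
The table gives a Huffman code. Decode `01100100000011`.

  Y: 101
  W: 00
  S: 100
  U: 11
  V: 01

VSSWWU

Read left to right; each codeword is recognised as soon as it completes (prefix code):
  01→V | 100→S | 100→S | 00→W | 00→W | 11→U
Decoded message: VSSWWU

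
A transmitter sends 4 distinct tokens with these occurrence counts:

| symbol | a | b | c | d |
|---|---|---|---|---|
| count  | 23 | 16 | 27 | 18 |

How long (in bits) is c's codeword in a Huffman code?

Repeatedly merge the two smallest:
combine b(16), d(18) → 34
combine a(23), c(27) → 50
combine 34, 50 → 84
c sits 2 levels below the root, so its codeword is 2 bits.

2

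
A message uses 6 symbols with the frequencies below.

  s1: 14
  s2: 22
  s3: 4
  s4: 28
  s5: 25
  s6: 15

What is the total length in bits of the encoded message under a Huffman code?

Merge the two smallest weights repeatedly:
merge s3(4) and s1(14): 18
merge s6(15) and 18: 33
merge s2(22) and s5(25): 47
merge s4(28) and 33: 61
merge 47 and 61: 108
The encoded length is the sum of every internal node's weight: 18 + 33 + 47 + 61 + 108 = 267 bits.

267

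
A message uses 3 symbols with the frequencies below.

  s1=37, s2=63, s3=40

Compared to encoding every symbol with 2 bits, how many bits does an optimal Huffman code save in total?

Fixed-length: 2 bits × 140 symbols = 280 bits.
Huffman merges:
s1(37) + s3(40) → 77
s2(63) + 77 → 140
Huffman total = 77 + 140 = 217 bits.
Saving = 280 − 217 = 63 bits.

63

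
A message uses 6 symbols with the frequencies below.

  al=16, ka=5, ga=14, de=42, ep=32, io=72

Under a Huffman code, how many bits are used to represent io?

1

Build the tree from the bottom:
merge ka(5) and ga(14): 19
merge al(16) and 19: 35
merge ep(32) and 35: 67
merge de(42) and 67: 109
merge io(72) and 109: 181
io is merged only at the final step, so code length = 1.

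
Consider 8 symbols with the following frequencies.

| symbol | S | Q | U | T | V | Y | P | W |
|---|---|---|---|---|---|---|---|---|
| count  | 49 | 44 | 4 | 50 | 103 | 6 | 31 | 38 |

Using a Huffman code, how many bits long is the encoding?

873

Greedily combine the two least-frequent nodes:
combine U(4), Y(6) → 10
combine 10, P(31) → 41
combine W(38), 41 → 79
combine Q(44), S(49) → 93
combine T(50), 79 → 129
combine 93, V(103) → 196
combine 129, 196 → 325
The encoded length is the sum of every internal node's weight: 10 + 41 + 79 + 93 + 129 + 196 + 325 = 873 bits.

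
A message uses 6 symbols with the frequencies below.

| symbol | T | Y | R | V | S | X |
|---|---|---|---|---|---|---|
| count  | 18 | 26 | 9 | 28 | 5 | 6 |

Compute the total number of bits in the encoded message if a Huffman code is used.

215

Greedily combine the two least-frequent nodes:
merge S(5) and X(6): 11
merge R(9) and 11: 20
merge T(18) and 20: 38
merge Y(26) and V(28): 54
merge 38 and 54: 92
The encoded length is the sum of every internal node's weight: 11 + 20 + 38 + 54 + 92 = 215 bits.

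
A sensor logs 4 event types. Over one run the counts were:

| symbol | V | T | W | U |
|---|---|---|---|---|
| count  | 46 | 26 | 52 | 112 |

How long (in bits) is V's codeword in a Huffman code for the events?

Repeatedly merge the two smallest:
combine T(26), V(46) → 72
combine W(52), 72 → 124
combine U(112), 124 → 236
V's leaf is at depth 3, giving a 3-bit codeword.

3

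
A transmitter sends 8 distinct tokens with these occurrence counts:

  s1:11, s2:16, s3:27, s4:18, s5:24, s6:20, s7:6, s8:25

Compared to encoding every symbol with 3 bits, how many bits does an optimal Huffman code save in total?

10

Fixed-length: 3 bits × 147 symbols = 441 bits.
Huffman merges:
s7(6) + s1(11) → 17
s2(16) + 17 → 33
s4(18) + s6(20) → 38
s5(24) + s8(25) → 49
s3(27) + 33 → 60
38 + 49 → 87
60 + 87 → 147
Huffman total = 17 + 33 + 38 + 49 + 60 + 87 + 147 = 431 bits.
Saving = 441 − 431 = 10 bits.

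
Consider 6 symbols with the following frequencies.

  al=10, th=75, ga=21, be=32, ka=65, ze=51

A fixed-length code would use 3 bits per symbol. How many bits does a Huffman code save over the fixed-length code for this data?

Fixed-length: 3 bits × 254 symbols = 762 bits.
Huffman merges:
merge al(10) and ga(21): 31
merge 31 and be(32): 63
merge ze(51) and 63: 114
merge ka(65) and th(75): 140
merge 114 and 140: 254
Huffman total = 31 + 63 + 114 + 140 + 254 = 602 bits.
Saving = 762 − 602 = 160 bits.

160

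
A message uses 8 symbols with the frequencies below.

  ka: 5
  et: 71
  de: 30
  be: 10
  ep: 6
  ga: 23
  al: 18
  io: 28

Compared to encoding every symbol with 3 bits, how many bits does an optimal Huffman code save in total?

71

Fixed-length: 3 bits × 191 symbols = 573 bits.
Huffman merges:
ka(5) + ep(6) → 11
be(10) + 11 → 21
al(18) + 21 → 39
ga(23) + io(28) → 51
de(30) + 39 → 69
51 + 69 → 120
et(71) + 120 → 191
Huffman total = 11 + 21 + 39 + 51 + 69 + 120 + 191 = 502 bits.
Saving = 573 − 502 = 71 bits.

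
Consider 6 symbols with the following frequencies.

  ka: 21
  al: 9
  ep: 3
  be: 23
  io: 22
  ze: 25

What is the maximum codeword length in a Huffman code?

Merge the two lowest-weight nodes at each step:
merge ep(3) and al(9): 12
merge 12 and ka(21): 33
merge io(22) and be(23): 45
merge ze(25) and 33: 58
merge 45 and 58: 103
The rarest symbols sit at the bottom; the longest codeword is 4 bits.

4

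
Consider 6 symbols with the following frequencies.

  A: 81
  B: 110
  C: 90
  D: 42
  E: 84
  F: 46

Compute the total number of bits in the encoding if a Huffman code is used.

1159

Merge the two smallest weights repeatedly:
merge D(42) and F(46): 88
merge A(81) and E(84): 165
merge 88 and C(90): 178
merge B(110) and 165: 275
merge 178 and 275: 453
Each symbol's bit-cost is frequency × depth; summing gives 1159 bits (equivalently 88 + 165 + 178 + 275 + 453).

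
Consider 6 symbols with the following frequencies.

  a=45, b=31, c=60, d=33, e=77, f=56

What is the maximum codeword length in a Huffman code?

3

Merge the two lowest-weight nodes at each step:
combine b(31), d(33) → 64
combine a(45), f(56) → 101
combine c(60), 64 → 124
combine e(77), 101 → 178
combine 124, 178 → 302
The rarest symbols sit at the bottom; the longest codeword is 3 bits.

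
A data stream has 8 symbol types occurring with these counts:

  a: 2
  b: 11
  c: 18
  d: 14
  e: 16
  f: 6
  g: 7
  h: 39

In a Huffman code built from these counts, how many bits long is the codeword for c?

2

Repeatedly merge the two smallest:
combine a(2), f(6) → 8
combine g(7), 8 → 15
combine b(11), d(14) → 25
combine 15, e(16) → 31
combine c(18), 25 → 43
combine 31, h(39) → 70
combine 43, 70 → 113
c sits 2 levels below the root, so its codeword is 2 bits.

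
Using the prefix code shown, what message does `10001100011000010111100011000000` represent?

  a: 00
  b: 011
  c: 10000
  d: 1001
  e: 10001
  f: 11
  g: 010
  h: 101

Read left to right; each codeword is recognised as soon as it completes (prefix code):
  10001→e | 10001→e | 10000→c | 101→h | 11→f | 10001→e | 10000→c | 00→a
Decoded message: eechfeca

eechfeca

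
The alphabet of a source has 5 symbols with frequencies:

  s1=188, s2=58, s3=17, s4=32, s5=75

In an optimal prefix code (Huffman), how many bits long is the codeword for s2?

3

Huffman merges, smallest pair first:
s3(17) + s4(32) → 49
49 + s2(58) → 107
s5(75) + 107 → 182
182 + s1(188) → 370
s2 sits 3 levels below the root, so its codeword is 3 bits.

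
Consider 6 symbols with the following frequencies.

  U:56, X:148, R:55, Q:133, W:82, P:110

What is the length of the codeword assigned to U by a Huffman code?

3

Repeatedly merge the two smallest:
combine R(55), U(56) → 111
combine W(82), P(110) → 192
combine 111, Q(133) → 244
combine X(148), 192 → 340
combine 244, 340 → 584
The subtree containing U is merged 3 times, so code length = 3.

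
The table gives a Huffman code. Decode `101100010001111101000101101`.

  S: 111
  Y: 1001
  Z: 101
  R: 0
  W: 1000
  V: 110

ZWWSVWZZ

Read left to right; each codeword is recognised as soon as it completes (prefix code):
  101→Z | 1000→W | 1000→W | 111→S | 110→V | 1000→W | 101→Z | 101→Z
Decoded message: ZWWSVWZZ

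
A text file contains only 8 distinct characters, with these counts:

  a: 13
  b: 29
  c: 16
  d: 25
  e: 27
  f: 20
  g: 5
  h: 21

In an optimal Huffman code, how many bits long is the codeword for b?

Huffman merges, smallest pair first:
merge g(5) and a(13): 18
merge c(16) and 18: 34
merge f(20) and h(21): 41
merge d(25) and e(27): 52
merge b(29) and 34: 63
merge 41 and 52: 93
merge 63 and 93: 156
b sits 2 levels below the root, so its codeword is 2 bits.

2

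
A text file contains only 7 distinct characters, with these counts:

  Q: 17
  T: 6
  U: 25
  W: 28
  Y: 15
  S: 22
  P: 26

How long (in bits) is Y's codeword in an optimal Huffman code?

Huffman merges, smallest pair first:
T(6) + Y(15) → 21
Q(17) + 21 → 38
S(22) + U(25) → 47
P(26) + W(28) → 54
38 + 47 → 85
54 + 85 → 139
The subtree containing Y is merged 4 times, so code length = 4.

4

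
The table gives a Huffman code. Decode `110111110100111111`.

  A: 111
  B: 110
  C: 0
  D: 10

Read left to right; each codeword is recognised as soon as it completes (prefix code):
  110→B | 111→A | 110→B | 10→D | 0→C | 111→A | 111→A
Decoded message: BABDCAA

BABDCAA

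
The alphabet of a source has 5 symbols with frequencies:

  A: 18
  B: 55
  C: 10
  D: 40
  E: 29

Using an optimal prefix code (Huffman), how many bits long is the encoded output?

Build the Huffman tree bottom-up:
C(10) + A(18) → 28
28 + E(29) → 57
D(40) + B(55) → 95
57 + 95 → 152
The encoded length is the sum of every internal node's weight: 28 + 57 + 95 + 152 = 332 bits.

332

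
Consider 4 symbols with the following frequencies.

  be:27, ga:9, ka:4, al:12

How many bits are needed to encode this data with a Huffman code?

Build the Huffman tree bottom-up:
combine ka(4), ga(9) → 13
combine al(12), 13 → 25
combine 25, be(27) → 52
Each symbol's bit-cost is frequency × depth; summing gives 90 bits (equivalently 13 + 25 + 52).

90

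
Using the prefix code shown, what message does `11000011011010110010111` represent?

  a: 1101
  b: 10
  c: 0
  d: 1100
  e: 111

Read left to right; each codeword is recognised as soon as it completes (prefix code):
  1100→d | 0→c | 0→c | 1101→a | 10→b | 10→b | 1100→d | 10→b | 111→e
Decoded message: dccabbdbe

dccabbdbe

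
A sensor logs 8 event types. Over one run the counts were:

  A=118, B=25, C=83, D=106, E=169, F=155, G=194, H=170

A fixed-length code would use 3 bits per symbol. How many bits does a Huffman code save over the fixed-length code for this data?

Fixed-length: 3 bits × 1020 symbols = 3060 bits.
Huffman merges:
B(25) + C(83) → 108
D(106) + 108 → 214
A(118) + F(155) → 273
E(169) + H(170) → 339
G(194) + 214 → 408
273 + 339 → 612
408 + 612 → 1020
Huffman total = 108 + 214 + 273 + 339 + 408 + 612 + 1020 = 2974 bits.
Saving = 3060 − 2974 = 86 bits.

86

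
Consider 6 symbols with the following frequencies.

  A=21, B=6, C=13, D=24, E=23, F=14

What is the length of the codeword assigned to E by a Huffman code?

Build the tree from the bottom:
merge B(6) and C(13): 19
merge F(14) and 19: 33
merge A(21) and E(23): 44
merge D(24) and 33: 57
merge 44 and 57: 101
E's leaf is at depth 2, giving a 2-bit codeword.

2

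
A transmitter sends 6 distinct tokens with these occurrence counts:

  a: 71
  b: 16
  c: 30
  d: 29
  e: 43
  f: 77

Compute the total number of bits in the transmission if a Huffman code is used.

Build the Huffman tree bottom-up:
b(16) + d(29) → 45
c(30) + e(43) → 73
45 + a(71) → 116
73 + f(77) → 150
116 + 150 → 266
Each symbol's bit-cost is frequency × depth; summing gives 650 bits (equivalently 45 + 73 + 116 + 150 + 266).

650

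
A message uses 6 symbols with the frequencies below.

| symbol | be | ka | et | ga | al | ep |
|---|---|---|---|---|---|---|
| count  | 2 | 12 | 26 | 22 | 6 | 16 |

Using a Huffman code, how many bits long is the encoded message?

196

Greedily combine the two least-frequent nodes:
combine be(2), al(6) → 8
combine 8, ka(12) → 20
combine ep(16), 20 → 36
combine ga(22), et(26) → 48
combine 36, 48 → 84
The encoded length is the sum of every internal node's weight: 8 + 20 + 36 + 48 + 84 = 196 bits.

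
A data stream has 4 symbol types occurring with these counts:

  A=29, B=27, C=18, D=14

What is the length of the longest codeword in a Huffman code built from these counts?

2

Merge the two lowest-weight nodes at each step:
combine D(14), C(18) → 32
combine B(27), A(29) → 56
combine 32, 56 → 88
The rarest symbols sit at the bottom; the longest codeword is 2 bits.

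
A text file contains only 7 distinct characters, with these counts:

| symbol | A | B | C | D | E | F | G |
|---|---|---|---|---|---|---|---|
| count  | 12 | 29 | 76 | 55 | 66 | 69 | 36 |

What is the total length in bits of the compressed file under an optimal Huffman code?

925

Merge the two smallest weights repeatedly:
merge A(12) and B(29): 41
merge G(36) and 41: 77
merge D(55) and E(66): 121
merge F(69) and C(76): 145
merge 77 and 121: 198
merge 145 and 198: 343
The encoded length is the sum of every internal node's weight: 41 + 77 + 121 + 145 + 198 + 343 = 925 bits.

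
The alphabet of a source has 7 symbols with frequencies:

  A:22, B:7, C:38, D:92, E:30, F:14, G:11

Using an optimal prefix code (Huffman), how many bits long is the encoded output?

508

Merge the two smallest weights repeatedly:
combine B(7), G(11) → 18
combine F(14), 18 → 32
combine A(22), E(30) → 52
combine 32, C(38) → 70
combine 52, 70 → 122
combine D(92), 122 → 214
Total encoded bits = sum of merged weights = 18 + 32 + 52 + 70 + 122 + 214 = 508.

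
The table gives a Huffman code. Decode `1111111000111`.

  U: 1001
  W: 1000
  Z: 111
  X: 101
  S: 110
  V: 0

ZZWZ

Read left to right; each codeword is recognised as soon as it completes (prefix code):
  111→Z | 111→Z | 1000→W | 111→Z
Decoded message: ZZWZ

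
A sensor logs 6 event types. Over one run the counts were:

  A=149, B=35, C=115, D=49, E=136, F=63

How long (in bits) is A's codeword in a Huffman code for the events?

2

Huffman merges, smallest pair first:
B(35) + D(49) → 84
F(63) + 84 → 147
C(115) + E(136) → 251
147 + A(149) → 296
251 + 296 → 547
The subtree containing A is merged 2 times, so code length = 2.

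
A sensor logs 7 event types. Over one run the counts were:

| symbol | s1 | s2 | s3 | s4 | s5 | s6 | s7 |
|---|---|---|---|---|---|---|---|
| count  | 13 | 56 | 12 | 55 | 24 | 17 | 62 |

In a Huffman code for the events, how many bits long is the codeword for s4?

Build the tree from the bottom:
combine s3(12), s1(13) → 25
combine s6(17), s5(24) → 41
combine 25, 41 → 66
combine s4(55), s2(56) → 111
combine s7(62), 66 → 128
combine 111, 128 → 239
The subtree containing s4 is merged 2 times, so code length = 2.

2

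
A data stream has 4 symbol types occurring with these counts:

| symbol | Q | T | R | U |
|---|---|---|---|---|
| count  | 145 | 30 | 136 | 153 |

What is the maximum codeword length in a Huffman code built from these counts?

2

Merge the two lowest-weight nodes at each step:
T(30) + R(136) → 166
Q(145) + U(153) → 298
166 + 298 → 464
The rarest symbols sit at the bottom; the longest codeword is 2 bits.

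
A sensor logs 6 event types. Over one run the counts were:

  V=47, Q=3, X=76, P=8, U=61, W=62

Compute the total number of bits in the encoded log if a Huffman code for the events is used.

Greedily combine the two least-frequent nodes:
combine Q(3), P(8) → 11
combine 11, V(47) → 58
combine 58, U(61) → 119
combine W(62), X(76) → 138
combine 119, 138 → 257
Each symbol's bit-cost is frequency × depth; summing gives 583 bits (equivalently 11 + 58 + 119 + 138 + 257).

583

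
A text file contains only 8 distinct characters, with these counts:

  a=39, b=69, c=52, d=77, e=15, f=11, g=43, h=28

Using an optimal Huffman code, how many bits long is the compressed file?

Build the Huffman tree bottom-up:
f(11) + e(15) → 26
26 + h(28) → 54
a(39) + g(43) → 82
c(52) + 54 → 106
b(69) + d(77) → 146
82 + 106 → 188
146 + 188 → 334
The encoded length is the sum of every internal node's weight: 26 + 54 + 82 + 106 + 146 + 188 + 334 = 936 bits.

936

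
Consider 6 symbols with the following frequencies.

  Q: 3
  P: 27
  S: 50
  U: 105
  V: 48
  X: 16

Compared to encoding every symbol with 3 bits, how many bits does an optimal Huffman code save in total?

Fixed-length: 3 bits × 249 symbols = 747 bits.
Huffman merges:
Q(3) + X(16) → 19
19 + P(27) → 46
46 + V(48) → 94
S(50) + 94 → 144
U(105) + 144 → 249
Huffman total = 19 + 46 + 94 + 144 + 249 = 552 bits.
Saving = 747 − 552 = 195 bits.

195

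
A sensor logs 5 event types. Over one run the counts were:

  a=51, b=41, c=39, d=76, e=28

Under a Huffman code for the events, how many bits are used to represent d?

2

Build the tree from the bottom:
combine e(28), c(39) → 67
combine b(41), a(51) → 92
combine 67, d(76) → 143
combine 92, 143 → 235
d sits 2 levels below the root, so its codeword is 2 bits.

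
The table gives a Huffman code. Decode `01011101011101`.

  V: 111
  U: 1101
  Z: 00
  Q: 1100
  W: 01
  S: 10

WWUWU

Read left to right; each codeword is recognised as soon as it completes (prefix code):
  01→W | 01→W | 1101→U | 01→W | 1101→U
Decoded message: WWUWU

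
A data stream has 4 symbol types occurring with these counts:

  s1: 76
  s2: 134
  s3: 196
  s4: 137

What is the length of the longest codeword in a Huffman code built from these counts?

Merge the two lowest-weight nodes at each step:
s1(76) + s2(134) → 210
s4(137) + s3(196) → 333
210 + 333 → 543
The first pair merged (s1, s2) ends up deepest, at depth 2.

2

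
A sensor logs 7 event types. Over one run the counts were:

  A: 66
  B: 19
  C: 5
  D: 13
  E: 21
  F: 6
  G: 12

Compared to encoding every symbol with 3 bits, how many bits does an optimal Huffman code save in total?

98

Fixed-length: 3 bits × 142 symbols = 426 bits.
Huffman merges:
combine C(5), F(6) → 11
combine 11, G(12) → 23
combine D(13), B(19) → 32
combine E(21), 23 → 44
combine 32, 44 → 76
combine A(66), 76 → 142
Huffman total = 11 + 23 + 32 + 44 + 76 + 142 = 328 bits.
Saving = 426 − 328 = 98 bits.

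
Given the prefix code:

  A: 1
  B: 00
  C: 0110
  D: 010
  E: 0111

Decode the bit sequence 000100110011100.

Read left to right; each codeword is recognised as soon as it completes (prefix code):
  00→B | 010→D | 0110→C | 0111→E | 00→B
Decoded message: BDCEB

BDCEB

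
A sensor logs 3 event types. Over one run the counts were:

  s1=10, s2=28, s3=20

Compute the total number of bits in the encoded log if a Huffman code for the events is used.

88

Merge the two smallest weights repeatedly:
s1(10) + s3(20) → 30
s2(28) + 30 → 58
The encoded length is the sum of every internal node's weight: 30 + 58 = 88 bits.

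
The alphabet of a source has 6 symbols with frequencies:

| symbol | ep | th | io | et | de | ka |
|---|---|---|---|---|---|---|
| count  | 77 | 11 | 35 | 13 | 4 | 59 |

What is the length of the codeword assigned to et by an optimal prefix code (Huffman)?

4

Build the tree from the bottom:
de(4) + th(11) → 15
et(13) + 15 → 28
28 + io(35) → 63
ka(59) + 63 → 122
ep(77) + 122 → 199
et sits 4 levels below the root, so its codeword is 4 bits.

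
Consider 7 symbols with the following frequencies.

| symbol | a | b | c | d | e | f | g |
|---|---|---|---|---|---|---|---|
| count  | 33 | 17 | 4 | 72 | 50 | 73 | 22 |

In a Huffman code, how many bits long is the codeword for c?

Huffman merges, smallest pair first:
combine c(4), b(17) → 21
combine 21, g(22) → 43
combine a(33), 43 → 76
combine e(50), d(72) → 122
combine f(73), 76 → 149
combine 122, 149 → 271
The subtree containing c is merged 5 times, so code length = 5.

5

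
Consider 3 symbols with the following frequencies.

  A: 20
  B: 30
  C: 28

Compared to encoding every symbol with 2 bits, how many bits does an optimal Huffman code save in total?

Fixed-length: 2 bits × 78 symbols = 156 bits.
Huffman merges:
combine A(20), C(28) → 48
combine B(30), 48 → 78
Huffman total = 48 + 78 = 126 bits.
Saving = 156 − 126 = 30 bits.

30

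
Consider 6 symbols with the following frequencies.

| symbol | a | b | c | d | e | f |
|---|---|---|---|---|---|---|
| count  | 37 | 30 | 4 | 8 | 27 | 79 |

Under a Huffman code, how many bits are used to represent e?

Huffman merges, smallest pair first:
c(4) + d(8) → 12
12 + e(27) → 39
b(30) + a(37) → 67
39 + 67 → 106
f(79) + 106 → 185
e sits 3 levels below the root, so its codeword is 3 bits.

3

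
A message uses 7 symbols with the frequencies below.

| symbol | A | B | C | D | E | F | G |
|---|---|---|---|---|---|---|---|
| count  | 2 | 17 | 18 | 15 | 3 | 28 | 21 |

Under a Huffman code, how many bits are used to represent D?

3

Repeatedly merge the two smallest:
combine A(2), E(3) → 5
combine 5, D(15) → 20
combine B(17), C(18) → 35
combine 20, G(21) → 41
combine F(28), 35 → 63
combine 41, 63 → 104
D sits 3 levels below the root, so its codeword is 3 bits.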